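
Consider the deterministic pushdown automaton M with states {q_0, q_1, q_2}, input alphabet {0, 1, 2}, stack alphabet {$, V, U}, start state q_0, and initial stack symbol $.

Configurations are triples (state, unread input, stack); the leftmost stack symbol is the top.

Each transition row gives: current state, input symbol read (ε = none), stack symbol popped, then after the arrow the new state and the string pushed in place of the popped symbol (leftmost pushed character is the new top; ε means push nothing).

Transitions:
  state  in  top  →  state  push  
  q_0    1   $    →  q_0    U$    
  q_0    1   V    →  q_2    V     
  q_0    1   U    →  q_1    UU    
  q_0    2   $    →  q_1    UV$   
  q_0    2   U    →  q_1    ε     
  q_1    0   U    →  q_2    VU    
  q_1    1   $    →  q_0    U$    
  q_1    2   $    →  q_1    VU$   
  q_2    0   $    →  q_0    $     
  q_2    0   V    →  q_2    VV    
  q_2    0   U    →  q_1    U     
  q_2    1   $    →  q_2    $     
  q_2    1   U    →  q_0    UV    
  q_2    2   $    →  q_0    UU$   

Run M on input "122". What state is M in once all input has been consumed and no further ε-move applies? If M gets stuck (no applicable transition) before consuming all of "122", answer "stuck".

(q_0, 122, $)
  read 1, top $: go to q_0, push U$ → (q_0, 22, U$)
  read 2, top U: go to q_1, push ε → (q_1, 2, $)
  read 2, top $: go to q_1, push VU$ → (q_1, ε, VU$)
All input consumed; M is in state q_1.

q_1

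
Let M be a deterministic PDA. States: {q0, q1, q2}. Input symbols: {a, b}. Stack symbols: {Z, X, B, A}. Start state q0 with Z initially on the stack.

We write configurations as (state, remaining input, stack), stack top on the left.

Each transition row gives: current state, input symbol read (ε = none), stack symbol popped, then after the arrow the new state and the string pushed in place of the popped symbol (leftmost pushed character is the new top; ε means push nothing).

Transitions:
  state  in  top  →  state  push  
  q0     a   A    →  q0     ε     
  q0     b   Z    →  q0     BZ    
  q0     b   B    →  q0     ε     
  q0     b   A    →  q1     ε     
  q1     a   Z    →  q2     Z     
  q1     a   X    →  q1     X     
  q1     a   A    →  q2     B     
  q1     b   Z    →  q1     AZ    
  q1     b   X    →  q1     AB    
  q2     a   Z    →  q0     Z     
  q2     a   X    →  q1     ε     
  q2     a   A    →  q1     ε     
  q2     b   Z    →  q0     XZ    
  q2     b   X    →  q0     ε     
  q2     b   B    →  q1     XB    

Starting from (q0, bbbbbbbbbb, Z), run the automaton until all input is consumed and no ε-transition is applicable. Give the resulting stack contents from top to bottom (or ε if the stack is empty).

Z

(q0, bbbbbbbbbb, Z)
  read b, top Z: go to q0, push BZ → (q0, bbbbbbbbb, BZ)
  read b, top B: go to q0, push ε → (q0, bbbbbbbb, Z)
  read b, top Z: go to q0, push BZ → (q0, bbbbbbb, BZ)
  read b, top B: go to q0, push ε → (q0, bbbbbb, Z)
  read b, top Z: go to q0, push BZ → (q0, bbbbb, BZ)
  read b, top B: go to q0, push ε → (q0, bbbb, Z)
  read b, top Z: go to q0, push BZ → (q0, bbb, BZ)
  read b, top B: go to q0, push ε → (q0, bb, Z)
  read b, top Z: go to q0, push BZ → (q0, b, BZ)
  read b, top B: go to q0, push ε → (q0, ε, Z)
All input consumed in state q0 with stack Z.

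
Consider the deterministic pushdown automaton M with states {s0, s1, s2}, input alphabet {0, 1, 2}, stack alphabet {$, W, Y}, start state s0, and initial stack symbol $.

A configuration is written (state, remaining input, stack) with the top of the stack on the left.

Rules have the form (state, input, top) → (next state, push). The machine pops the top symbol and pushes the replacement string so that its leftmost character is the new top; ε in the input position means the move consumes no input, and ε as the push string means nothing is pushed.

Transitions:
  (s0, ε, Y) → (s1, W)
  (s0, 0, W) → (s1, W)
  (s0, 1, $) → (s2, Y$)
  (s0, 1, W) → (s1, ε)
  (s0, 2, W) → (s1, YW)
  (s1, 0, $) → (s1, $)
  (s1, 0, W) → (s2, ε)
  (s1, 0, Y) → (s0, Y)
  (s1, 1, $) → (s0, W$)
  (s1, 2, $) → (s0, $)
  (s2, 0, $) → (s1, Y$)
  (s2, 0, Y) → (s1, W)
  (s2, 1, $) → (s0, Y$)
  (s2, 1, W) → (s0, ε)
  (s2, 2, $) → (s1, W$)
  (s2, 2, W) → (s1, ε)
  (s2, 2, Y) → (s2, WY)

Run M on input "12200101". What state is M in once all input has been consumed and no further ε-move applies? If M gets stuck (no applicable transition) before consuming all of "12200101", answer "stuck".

s1

(s0, 12200101, $)
  read 1, top $: go to s2, push Y$ → (s2, 2200101, Y$)
  read 2, top Y: go to s2, push WY → (s2, 200101, WY$)
  read 2, top W: go to s1, push ε → (s1, 00101, Y$)
  read 0, top Y: go to s0, push Y → (s0, 0101, Y$)
  ε-move, top Y: go to s1, push W → (s1, 0101, W$)
  read 0, top W: go to s2, push ε → (s2, 101, $)
  read 1, top $: go to s0, push Y$ → (s0, 01, Y$)
  ε-move, top Y: go to s1, push W → (s1, 01, W$)
  read 0, top W: go to s2, push ε → (s2, 1, $)
  read 1, top $: go to s0, push Y$ → (s0, ε, Y$)
  ε-move, top Y: go to s1, push W → (s1, ε, W$)
All input consumed; M is in state s1.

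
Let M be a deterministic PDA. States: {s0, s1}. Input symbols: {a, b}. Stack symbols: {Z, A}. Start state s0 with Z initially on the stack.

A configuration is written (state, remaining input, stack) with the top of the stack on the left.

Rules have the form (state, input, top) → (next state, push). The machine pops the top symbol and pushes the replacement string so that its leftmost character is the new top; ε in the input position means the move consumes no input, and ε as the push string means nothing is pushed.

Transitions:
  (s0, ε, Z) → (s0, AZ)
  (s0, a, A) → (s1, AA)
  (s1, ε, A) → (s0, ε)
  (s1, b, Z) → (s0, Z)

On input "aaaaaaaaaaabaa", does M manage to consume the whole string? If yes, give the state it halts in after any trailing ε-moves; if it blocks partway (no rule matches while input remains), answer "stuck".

(s0, aaaaaaaaaaabaa, Z) ⊢ (s0, aaaaaaaaaaabaa, AZ) ⊢ (s1, aaaaaaaaaabaa, AAZ) ⊢ (s0, aaaaaaaaaabaa, AZ) ⊢ (s1, aaaaaaaaabaa, AAZ) ⊢ (s0, aaaaaaaaabaa, AZ) ⊢ (s1, aaaaaaaabaa, AAZ) ⊢ (s0, aaaaaaaabaa, AZ) ⊢ (s1, aaaaaaabaa, AAZ) ⊢ (s0, aaaaaaabaa, AZ) ⊢ (s1, aaaaaabaa, AAZ) ⊢ (s0, aaaaaabaa, AZ) ⊢ (s1, aaaaabaa, AAZ) ⊢ (s0, aaaaabaa, AZ) ⊢ (s1, aaaabaa, AAZ) ⊢ (s0, aaaabaa, AZ) ⊢ (s1, aaabaa, AAZ) ⊢ (s0, aaabaa, AZ) ⊢ (s1, aabaa, AAZ) ⊢ (s0, aabaa, AZ) ⊢ (s1, abaa, AAZ) ⊢ (s0, abaa, AZ) ⊢ (s1, baa, AAZ) ⊢ (s0, baa, AZ)
No transition for (s0, b, top A); M blocks with input baa remaining.

stuck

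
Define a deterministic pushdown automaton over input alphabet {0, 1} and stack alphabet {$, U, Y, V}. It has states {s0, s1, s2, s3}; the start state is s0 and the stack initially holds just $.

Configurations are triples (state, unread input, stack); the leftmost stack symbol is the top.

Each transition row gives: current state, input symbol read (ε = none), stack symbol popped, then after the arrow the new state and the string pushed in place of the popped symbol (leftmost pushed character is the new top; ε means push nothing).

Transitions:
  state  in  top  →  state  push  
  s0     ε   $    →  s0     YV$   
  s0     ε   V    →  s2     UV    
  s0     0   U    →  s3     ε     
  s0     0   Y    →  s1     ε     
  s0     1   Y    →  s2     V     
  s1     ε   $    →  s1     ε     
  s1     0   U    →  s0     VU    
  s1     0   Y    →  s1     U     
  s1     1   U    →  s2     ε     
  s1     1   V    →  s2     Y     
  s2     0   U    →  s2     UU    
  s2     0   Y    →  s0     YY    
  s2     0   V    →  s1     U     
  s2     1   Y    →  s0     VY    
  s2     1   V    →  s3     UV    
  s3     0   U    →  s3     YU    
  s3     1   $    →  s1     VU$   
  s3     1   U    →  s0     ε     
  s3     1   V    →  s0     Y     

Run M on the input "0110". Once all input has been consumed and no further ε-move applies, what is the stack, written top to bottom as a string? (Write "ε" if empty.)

(s0, 0110, $)
  ε-move, top $: go to s0, push YV$ → (s0, 0110, YV$)
  read 0, top Y: go to s1, push ε → (s1, 110, V$)
  read 1, top V: go to s2, push Y → (s2, 10, Y$)
  read 1, top Y: go to s0, push VY → (s0, 0, VY$)
  ε-move, top V: go to s2, push UV → (s2, 0, UVY$)
  read 0, top U: go to s2, push UU → (s2, ε, UUVY$)
All input consumed in state s2 with stack UUVY$.

UUVY$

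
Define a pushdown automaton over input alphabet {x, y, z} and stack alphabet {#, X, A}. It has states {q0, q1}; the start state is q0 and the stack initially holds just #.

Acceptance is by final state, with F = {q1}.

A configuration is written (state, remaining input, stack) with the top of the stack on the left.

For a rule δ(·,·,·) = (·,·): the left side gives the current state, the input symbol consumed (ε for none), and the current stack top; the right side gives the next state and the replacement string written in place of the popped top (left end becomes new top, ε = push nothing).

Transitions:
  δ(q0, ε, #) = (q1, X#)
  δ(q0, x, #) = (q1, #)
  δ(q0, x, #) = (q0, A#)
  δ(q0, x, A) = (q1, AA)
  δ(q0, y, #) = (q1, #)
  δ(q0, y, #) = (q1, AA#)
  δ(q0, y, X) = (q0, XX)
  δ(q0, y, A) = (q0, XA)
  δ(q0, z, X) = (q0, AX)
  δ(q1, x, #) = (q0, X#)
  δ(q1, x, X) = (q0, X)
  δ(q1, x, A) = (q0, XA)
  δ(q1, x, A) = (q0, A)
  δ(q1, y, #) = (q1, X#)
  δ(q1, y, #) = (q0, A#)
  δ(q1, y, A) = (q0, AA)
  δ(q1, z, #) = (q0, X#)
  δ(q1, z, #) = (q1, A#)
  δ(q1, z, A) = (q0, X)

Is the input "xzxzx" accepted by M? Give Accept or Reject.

One accepting computation: (q0, xzxzx, #) ⊢ (q1, zxzx, #) ⊢ (q1, xzx, A#) ⊢ (q0, zx, XA#) ⊢ (q0, x, AXA#) ⊢ (q1, ε, AAXA#)
All input consumed and state q1 ∈ F.

Accept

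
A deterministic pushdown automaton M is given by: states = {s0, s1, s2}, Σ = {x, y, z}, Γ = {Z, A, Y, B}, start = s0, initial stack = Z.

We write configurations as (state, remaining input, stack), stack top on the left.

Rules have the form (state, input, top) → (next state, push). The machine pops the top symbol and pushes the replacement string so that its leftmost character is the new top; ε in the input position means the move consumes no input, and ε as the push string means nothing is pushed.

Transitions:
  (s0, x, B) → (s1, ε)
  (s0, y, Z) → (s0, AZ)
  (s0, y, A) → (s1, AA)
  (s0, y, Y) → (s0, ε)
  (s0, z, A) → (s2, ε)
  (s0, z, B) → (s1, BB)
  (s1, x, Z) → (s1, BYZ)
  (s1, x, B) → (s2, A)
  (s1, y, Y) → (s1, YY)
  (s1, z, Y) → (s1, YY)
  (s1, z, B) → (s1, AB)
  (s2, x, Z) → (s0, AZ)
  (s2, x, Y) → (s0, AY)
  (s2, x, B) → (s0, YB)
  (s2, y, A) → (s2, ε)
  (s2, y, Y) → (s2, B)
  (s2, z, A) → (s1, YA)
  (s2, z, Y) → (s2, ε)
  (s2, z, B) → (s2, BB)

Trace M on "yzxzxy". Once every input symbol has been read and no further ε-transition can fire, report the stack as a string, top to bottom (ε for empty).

(s0, yzxzxy, Z)
  read y, top Z: go to s0, push AZ → (s0, zxzxy, AZ)
  read z, top A: go to s2, push ε → (s2, xzxy, Z)
  read x, top Z: go to s0, push AZ → (s0, zxy, AZ)
  read z, top A: go to s2, push ε → (s2, xy, Z)
  read x, top Z: go to s0, push AZ → (s0, y, AZ)
  read y, top A: go to s1, push AA → (s1, ε, AAZ)
All input consumed in state s1 with stack AAZ.

AAZ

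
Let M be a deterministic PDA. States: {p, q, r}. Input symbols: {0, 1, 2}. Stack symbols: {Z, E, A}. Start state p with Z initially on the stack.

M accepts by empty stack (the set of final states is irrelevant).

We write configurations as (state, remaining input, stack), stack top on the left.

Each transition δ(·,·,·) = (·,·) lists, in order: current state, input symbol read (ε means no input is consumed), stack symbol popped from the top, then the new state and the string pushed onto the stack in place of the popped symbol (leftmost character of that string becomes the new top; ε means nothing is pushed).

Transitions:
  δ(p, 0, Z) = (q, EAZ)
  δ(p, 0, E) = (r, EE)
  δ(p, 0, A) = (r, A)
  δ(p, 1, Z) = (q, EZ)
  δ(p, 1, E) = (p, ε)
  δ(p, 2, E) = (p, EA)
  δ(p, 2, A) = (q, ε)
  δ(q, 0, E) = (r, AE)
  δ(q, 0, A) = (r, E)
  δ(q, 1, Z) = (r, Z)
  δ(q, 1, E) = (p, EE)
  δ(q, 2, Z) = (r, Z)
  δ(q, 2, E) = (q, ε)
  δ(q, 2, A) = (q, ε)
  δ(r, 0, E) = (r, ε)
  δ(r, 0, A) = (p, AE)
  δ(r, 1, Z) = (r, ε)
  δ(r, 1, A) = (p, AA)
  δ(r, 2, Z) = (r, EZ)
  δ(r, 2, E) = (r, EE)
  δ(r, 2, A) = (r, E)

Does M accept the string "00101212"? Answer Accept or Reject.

(p, 00101212, Z)
  read 0, top Z: go to q, push EAZ → (q, 0101212, EAZ)
  read 0, top E: go to r, push AE → (r, 101212, AEAZ)
  read 1, top A: go to p, push AA → (p, 01212, AAEAZ)
  read 0, top A: go to r, push A → (r, 1212, AAEAZ)
  read 1, top A: go to p, push AA → (p, 212, AAAEAZ)
  read 2, top A: go to q, push ε → (q, 12, AAEAZ)
No transition applies at (q, 12, AAEAZ); input not fully consumed.

Reject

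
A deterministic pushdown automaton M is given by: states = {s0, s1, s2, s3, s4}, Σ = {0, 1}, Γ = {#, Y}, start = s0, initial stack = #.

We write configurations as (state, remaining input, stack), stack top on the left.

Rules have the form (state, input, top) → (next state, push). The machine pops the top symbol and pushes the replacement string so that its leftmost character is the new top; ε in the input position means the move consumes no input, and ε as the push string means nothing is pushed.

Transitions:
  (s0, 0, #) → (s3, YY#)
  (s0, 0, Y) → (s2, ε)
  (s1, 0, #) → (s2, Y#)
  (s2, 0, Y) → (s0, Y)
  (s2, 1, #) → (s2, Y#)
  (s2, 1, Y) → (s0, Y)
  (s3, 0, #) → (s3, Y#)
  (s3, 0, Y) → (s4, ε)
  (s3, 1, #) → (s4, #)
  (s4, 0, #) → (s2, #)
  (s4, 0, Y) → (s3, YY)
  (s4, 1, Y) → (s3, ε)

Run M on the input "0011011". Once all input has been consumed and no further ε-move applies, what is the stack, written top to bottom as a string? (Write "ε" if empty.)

(s0, 0011011, #)
  read 0, top #: go to s3, push YY# → (s3, 011011, YY#)
  read 0, top Y: go to s4, push ε → (s4, 11011, Y#)
  read 1, top Y: go to s3, push ε → (s3, 1011, #)
  read 1, top #: go to s4, push # → (s4, 011, #)
  read 0, top #: go to s2, push # → (s2, 11, #)
  read 1, top #: go to s2, push Y# → (s2, 1, Y#)
  read 1, top Y: go to s0, push Y → (s0, ε, Y#)
All input consumed in state s0 with stack Y#.

Y#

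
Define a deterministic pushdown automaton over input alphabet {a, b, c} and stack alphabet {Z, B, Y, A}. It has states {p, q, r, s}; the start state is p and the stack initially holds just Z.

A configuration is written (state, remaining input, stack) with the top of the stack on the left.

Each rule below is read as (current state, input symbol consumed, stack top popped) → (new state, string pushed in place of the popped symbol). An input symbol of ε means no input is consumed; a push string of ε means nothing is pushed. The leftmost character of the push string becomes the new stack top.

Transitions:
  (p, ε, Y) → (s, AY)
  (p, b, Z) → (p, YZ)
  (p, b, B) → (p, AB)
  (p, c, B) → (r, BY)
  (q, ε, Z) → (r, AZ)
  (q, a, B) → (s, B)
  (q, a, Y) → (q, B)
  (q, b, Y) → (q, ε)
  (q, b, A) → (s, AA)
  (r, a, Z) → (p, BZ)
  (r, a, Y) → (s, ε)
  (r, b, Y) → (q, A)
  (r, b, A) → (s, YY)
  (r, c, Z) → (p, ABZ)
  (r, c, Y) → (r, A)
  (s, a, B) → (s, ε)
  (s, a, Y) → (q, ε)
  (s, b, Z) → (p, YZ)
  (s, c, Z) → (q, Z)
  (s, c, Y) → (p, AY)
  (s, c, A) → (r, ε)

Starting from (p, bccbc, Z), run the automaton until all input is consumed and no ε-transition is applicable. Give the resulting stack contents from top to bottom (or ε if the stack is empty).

(p, bccbc, Z)
  read b, top Z: go to p, push YZ → (p, ccbc, YZ)
  ε-move, top Y: go to s, push AY → (s, ccbc, AYZ)
  read c, top A: go to r, push ε → (r, cbc, YZ)
  read c, top Y: go to r, push A → (r, bc, AZ)
  read b, top A: go to s, push YY → (s, c, YYZ)
  read c, top Y: go to p, push AY → (p, ε, AYYZ)
All input consumed in state p with stack AYYZ.

AYYZ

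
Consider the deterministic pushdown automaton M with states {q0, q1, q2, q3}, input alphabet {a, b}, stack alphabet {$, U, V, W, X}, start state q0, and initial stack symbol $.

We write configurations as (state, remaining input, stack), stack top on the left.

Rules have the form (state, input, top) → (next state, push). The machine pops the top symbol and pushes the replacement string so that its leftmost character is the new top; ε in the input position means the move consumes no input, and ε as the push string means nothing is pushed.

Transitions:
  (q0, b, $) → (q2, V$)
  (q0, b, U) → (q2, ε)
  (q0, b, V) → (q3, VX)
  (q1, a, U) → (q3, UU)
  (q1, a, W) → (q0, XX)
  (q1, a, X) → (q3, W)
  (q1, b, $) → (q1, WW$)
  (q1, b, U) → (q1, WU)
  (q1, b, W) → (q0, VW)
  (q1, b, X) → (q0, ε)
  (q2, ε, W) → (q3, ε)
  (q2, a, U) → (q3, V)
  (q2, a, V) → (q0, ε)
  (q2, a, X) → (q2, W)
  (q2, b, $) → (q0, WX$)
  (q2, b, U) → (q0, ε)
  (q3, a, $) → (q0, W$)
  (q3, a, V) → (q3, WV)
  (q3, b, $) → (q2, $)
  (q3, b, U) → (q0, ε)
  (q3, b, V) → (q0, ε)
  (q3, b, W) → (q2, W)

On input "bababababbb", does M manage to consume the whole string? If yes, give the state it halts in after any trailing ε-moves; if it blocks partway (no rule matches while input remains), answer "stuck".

(q0, bababababbb, $)
  read b, top $: go to q2, push V$ → (q2, ababababbb, V$)
  read a, top V: go to q0, push ε → (q0, babababbb, $)
  read b, top $: go to q2, push V$ → (q2, abababbb, V$)
  read a, top V: go to q0, push ε → (q0, bababbb, $)
  read b, top $: go to q2, push V$ → (q2, ababbb, V$)
  read a, top V: go to q0, push ε → (q0, babbb, $)
  read b, top $: go to q2, push V$ → (q2, abbb, V$)
  read a, top V: go to q0, push ε → (q0, bbb, $)
  read b, top $: go to q2, push V$ → (q2, bb, V$)
No transition for (q2, b, top V); M blocks with input bb remaining.

stuck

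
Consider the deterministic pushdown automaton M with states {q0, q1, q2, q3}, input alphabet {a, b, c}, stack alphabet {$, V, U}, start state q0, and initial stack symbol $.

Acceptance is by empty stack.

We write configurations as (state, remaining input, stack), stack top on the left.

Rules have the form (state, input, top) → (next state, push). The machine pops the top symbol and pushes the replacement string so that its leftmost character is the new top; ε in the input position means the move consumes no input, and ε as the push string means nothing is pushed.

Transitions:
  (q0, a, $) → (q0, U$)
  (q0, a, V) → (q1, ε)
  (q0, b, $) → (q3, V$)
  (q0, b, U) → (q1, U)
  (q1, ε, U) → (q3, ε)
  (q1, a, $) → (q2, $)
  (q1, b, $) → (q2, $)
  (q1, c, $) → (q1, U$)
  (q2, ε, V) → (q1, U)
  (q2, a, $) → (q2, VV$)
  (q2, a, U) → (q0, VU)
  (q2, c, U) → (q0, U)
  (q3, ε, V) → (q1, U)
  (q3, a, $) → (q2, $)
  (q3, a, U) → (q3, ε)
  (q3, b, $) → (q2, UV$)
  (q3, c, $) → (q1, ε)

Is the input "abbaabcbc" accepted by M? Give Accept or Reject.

Accept

(q0, abbaabcbc, $)
  read a, top $: go to q0, push U$ → (q0, bbaabcbc, U$)
  read b, top U: go to q1, push U → (q1, baabcbc, U$)
  ε-move, top U: go to q3, push ε → (q3, baabcbc, $)
  read b, top $: go to q2, push UV$ → (q2, aabcbc, UV$)
  read a, top U: go to q0, push VU → (q0, abcbc, VUV$)
  read a, top V: go to q1, push ε → (q1, bcbc, UV$)
  ε-move, top U: go to q3, push ε → (q3, bcbc, V$)
  ε-move, top V: go to q1, push U → (q1, bcbc, U$)
  ε-move, top U: go to q3, push ε → (q3, bcbc, $)
  read b, top $: go to q2, push UV$ → (q2, cbc, UV$)
  read c, top U: go to q0, push U → (q0, bc, UV$)
  read b, top U: go to q1, push U → (q1, c, UV$)
  ε-move, top U: go to q3, push ε → (q3, c, V$)
  ε-move, top V: go to q1, push U → (q1, c, U$)
  ε-move, top U: go to q3, push ε → (q3, c, $)
  read c, top $: go to q1, push ε → (q1, ε, ε)
All input consumed and the stack is empty.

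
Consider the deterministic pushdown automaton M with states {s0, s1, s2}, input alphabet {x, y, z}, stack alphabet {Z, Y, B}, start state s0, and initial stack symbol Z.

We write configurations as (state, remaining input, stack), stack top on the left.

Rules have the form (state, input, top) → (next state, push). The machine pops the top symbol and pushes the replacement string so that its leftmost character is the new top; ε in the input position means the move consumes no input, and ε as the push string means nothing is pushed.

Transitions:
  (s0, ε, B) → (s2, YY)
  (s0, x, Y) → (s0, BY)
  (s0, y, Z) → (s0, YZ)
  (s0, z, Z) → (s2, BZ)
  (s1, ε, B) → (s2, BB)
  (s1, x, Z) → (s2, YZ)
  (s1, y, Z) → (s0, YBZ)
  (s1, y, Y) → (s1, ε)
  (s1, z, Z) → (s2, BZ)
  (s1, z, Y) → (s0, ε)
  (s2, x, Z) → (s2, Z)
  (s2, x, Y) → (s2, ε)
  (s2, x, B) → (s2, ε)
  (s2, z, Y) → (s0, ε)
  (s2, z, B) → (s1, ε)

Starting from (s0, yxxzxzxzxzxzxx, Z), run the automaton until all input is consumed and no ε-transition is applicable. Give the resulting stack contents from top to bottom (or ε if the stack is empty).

(s0, yxxzxzxzxzxzxx, Z) ⊢ (s0, xxzxzxzxzxzxx, YZ) ⊢ (s0, xzxzxzxzxzxx, BYZ) ⊢ (s2, xzxzxzxzxzxx, YYYZ) ⊢ (s2, zxzxzxzxzxx, YYZ) ⊢ (s0, xzxzxzxzxx, YZ) ⊢ (s0, zxzxzxzxx, BYZ) ⊢ (s2, zxzxzxzxx, YYYZ) ⊢ (s0, xzxzxzxx, YYZ) ⊢ (s0, zxzxzxx, BYYZ) ⊢ (s2, zxzxzxx, YYYYZ) ⊢ (s0, xzxzxx, YYYZ) ⊢ (s0, zxzxx, BYYYZ) ⊢ (s2, zxzxx, YYYYYZ) ⊢ (s0, xzxx, YYYYZ) ⊢ (s0, zxx, BYYYYZ) ⊢ (s2, zxx, YYYYYYZ) ⊢ (s0, xx, YYYYYZ) ⊢ (s0, x, BYYYYYZ) ⊢ (s2, x, YYYYYYYZ) ⊢ (s2, ε, YYYYYYZ)
All input consumed in state s2 with stack YYYYYYZ.

YYYYYYZ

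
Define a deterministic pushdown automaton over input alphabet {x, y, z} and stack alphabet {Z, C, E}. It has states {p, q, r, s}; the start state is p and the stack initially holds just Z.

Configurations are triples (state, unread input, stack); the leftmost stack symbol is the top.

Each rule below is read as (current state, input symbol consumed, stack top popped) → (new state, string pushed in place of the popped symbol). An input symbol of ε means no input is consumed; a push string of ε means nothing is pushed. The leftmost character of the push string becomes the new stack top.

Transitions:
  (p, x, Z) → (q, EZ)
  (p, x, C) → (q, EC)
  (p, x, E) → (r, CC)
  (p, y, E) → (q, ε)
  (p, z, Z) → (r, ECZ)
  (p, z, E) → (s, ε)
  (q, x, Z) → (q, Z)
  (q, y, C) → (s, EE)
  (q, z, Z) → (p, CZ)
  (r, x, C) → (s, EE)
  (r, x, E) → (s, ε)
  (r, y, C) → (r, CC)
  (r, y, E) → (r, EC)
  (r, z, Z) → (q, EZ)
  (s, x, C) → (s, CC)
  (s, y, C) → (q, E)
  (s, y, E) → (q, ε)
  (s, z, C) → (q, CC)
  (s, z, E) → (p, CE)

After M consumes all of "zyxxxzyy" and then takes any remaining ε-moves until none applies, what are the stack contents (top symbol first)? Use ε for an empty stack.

(p, zyxxxzyy, Z)
  read z, top Z: go to r, push ECZ → (r, yxxxzyy, ECZ)
  read y, top E: go to r, push EC → (r, xxxzyy, ECCZ)
  read x, top E: go to s, push ε → (s, xxzyy, CCZ)
  read x, top C: go to s, push CC → (s, xzyy, CCCZ)
  read x, top C: go to s, push CC → (s, zyy, CCCCZ)
  read z, top C: go to q, push CC → (q, yy, CCCCCZ)
  read y, top C: go to s, push EE → (s, y, EECCCCZ)
  read y, top E: go to q, push ε → (q, ε, ECCCCZ)
All input consumed in state q with stack ECCCCZ.

ECCCCZ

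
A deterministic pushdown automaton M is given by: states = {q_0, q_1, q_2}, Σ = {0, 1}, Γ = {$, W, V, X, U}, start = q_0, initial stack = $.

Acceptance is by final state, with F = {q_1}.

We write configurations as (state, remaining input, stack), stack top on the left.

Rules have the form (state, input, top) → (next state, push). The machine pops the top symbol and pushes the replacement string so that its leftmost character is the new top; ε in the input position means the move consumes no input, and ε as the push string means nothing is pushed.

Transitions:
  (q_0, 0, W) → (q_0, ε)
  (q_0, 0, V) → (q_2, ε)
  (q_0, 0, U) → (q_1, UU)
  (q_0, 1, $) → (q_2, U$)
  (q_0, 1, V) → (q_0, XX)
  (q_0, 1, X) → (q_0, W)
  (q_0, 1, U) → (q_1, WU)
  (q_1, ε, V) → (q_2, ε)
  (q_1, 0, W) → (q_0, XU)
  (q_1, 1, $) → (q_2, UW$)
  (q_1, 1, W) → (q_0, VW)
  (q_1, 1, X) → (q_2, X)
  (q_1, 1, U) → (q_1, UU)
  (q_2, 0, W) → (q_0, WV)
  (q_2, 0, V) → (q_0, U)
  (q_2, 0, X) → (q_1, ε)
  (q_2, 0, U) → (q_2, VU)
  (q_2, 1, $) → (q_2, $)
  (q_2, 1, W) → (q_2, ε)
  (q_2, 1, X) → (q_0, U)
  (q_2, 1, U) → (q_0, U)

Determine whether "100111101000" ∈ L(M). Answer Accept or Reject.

Accept

(q_0, 100111101000, $) ⊢ (q_2, 00111101000, U$) ⊢ (q_2, 0111101000, VU$) ⊢ (q_0, 111101000, UU$) ⊢ (q_1, 11101000, WUU$) ⊢ (q_0, 1101000, VWUU$) ⊢ (q_0, 101000, XXWUU$) ⊢ (q_0, 01000, WXWUU$) ⊢ (q_0, 1000, XWUU$) ⊢ (q_0, 000, WWUU$) ⊢ (q_0, 00, WUU$) ⊢ (q_0, 0, UU$) ⊢ (q_1, ε, UUU$)
All input consumed; state q_1 ∈ F.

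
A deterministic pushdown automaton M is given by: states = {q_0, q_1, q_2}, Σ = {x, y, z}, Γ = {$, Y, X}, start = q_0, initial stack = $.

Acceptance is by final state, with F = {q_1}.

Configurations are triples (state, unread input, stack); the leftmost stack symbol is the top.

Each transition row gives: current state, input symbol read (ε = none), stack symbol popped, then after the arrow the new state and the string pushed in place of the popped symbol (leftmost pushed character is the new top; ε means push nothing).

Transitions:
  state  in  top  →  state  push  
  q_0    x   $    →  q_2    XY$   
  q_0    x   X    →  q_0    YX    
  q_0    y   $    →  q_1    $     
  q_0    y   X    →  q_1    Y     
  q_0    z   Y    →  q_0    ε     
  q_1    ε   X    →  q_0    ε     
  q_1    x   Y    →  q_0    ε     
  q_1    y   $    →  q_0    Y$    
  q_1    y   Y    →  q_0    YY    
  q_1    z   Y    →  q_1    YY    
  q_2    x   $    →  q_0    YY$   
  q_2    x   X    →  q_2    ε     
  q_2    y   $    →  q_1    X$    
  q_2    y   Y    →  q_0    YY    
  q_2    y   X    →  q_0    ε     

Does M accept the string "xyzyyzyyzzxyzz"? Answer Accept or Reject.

Reject

(q_0, xyzyyzyyzzxyzz, $)
  read x, top $: go to q_2, push XY$ → (q_2, yzyyzyyzzxyzz, XY$)
  read y, top X: go to q_0, push ε → (q_0, zyyzyyzzxyzz, Y$)
  read z, top Y: go to q_0, push ε → (q_0, yyzyyzzxyzz, $)
  read y, top $: go to q_1, push $ → (q_1, yzyyzzxyzz, $)
  read y, top $: go to q_0, push Y$ → (q_0, zyyzzxyzz, Y$)
  read z, top Y: go to q_0, push ε → (q_0, yyzzxyzz, $)
  read y, top $: go to q_1, push $ → (q_1, yzzxyzz, $)
  read y, top $: go to q_0, push Y$ → (q_0, zzxyzz, Y$)
  read z, top Y: go to q_0, push ε → (q_0, zxyzz, $)
No transition applies at (q_0, zxyzz, $); input not fully consumed.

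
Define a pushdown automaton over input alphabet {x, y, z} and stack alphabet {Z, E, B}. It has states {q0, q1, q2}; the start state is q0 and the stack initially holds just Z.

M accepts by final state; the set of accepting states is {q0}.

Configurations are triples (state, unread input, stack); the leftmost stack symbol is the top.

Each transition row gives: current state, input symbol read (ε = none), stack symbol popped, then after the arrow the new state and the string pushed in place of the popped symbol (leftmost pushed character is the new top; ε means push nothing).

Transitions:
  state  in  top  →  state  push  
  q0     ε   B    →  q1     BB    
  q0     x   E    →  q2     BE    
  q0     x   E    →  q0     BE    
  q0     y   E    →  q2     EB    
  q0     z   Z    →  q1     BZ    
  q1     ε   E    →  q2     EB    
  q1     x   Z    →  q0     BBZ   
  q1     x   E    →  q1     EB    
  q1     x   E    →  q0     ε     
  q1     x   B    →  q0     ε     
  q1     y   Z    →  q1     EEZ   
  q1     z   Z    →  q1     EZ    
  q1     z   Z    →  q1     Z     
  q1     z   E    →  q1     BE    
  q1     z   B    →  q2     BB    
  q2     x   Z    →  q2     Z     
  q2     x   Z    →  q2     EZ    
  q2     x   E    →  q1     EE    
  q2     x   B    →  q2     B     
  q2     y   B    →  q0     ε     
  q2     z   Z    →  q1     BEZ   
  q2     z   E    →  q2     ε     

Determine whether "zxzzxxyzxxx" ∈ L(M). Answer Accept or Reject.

No computation consumes all input and reaches a final state.

Reject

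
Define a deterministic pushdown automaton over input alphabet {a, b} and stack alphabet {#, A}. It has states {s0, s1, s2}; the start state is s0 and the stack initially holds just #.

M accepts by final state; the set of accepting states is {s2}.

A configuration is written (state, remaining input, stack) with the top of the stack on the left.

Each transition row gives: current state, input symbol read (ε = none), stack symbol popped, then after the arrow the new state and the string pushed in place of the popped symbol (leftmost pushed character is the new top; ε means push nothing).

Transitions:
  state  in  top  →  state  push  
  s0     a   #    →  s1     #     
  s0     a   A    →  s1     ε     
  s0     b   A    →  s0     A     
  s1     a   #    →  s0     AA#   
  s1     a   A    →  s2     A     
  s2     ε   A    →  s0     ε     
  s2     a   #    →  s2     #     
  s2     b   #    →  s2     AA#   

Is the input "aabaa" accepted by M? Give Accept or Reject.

(s0, aabaa, #) ⊢ (s1, abaa, #) ⊢ (s0, baa, AA#) ⊢ (s0, aa, AA#) ⊢ (s1, a, A#) ⊢ (s2, ε, A#)
All input consumed; state s2 ∈ F.

Accept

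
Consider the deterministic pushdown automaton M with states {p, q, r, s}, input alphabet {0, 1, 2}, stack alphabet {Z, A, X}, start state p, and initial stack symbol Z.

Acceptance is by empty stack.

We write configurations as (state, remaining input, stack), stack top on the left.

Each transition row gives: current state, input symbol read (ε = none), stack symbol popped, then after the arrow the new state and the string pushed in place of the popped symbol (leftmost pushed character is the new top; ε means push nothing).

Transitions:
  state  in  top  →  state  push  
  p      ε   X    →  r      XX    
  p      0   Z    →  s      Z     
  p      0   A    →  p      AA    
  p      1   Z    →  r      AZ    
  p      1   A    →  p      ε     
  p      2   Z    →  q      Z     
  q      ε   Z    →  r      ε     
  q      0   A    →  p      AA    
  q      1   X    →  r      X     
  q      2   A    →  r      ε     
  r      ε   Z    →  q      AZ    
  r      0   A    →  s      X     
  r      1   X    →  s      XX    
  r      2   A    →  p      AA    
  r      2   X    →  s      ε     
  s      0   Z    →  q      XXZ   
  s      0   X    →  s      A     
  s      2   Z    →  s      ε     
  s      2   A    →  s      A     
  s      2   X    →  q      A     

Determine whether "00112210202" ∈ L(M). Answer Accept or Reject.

(p, 00112210202, Z) ⊢ (s, 0112210202, Z) ⊢ (q, 112210202, XXZ) ⊢ (r, 12210202, XXZ) ⊢ (s, 2210202, XXXZ) ⊢ (q, 210202, AXXZ) ⊢ (r, 10202, XXZ) ⊢ (s, 0202, XXXZ) ⊢ (s, 202, AXXZ) ⊢ (s, 02, AXXZ)
No transition applies at (s, 02, AXXZ); input not fully consumed.

Reject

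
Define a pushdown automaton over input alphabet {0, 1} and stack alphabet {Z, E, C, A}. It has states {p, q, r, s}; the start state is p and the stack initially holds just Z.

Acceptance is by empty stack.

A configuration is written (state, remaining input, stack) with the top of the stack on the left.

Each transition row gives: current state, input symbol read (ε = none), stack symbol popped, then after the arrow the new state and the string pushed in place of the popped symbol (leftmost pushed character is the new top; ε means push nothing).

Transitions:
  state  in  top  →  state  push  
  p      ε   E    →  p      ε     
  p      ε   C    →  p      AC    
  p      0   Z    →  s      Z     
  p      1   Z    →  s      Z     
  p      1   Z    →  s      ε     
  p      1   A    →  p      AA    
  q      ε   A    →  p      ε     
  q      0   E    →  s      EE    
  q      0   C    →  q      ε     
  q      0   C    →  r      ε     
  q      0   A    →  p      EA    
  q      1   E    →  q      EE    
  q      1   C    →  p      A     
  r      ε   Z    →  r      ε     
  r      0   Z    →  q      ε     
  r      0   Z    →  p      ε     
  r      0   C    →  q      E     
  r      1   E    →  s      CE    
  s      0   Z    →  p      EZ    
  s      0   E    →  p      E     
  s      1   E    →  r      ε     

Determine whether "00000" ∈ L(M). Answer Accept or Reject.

No computation consumes all input and empties the stack.

Reject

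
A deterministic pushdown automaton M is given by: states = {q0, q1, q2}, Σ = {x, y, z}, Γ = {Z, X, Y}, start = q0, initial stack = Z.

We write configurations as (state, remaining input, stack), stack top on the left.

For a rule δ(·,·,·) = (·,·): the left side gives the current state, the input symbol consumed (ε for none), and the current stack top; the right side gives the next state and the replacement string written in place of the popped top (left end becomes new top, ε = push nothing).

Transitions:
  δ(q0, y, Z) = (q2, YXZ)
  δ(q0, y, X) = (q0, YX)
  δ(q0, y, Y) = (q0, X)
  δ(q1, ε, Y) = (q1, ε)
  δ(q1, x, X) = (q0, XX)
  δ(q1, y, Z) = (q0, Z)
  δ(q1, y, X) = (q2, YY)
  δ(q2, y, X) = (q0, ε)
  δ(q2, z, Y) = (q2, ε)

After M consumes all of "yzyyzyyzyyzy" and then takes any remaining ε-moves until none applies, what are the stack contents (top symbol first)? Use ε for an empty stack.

(q0, yzyyzyyzyyzy, Z)
  read y, top Z: go to q2, push YXZ → (q2, zyyzyyzyyzy, YXZ)
  read z, top Y: go to q2, push ε → (q2, yyzyyzyyzy, XZ)
  read y, top X: go to q0, push ε → (q0, yzyyzyyzy, Z)
  read y, top Z: go to q2, push YXZ → (q2, zyyzyyzy, YXZ)
  read z, top Y: go to q2, push ε → (q2, yyzyyzy, XZ)
  read y, top X: go to q0, push ε → (q0, yzyyzy, Z)
  read y, top Z: go to q2, push YXZ → (q2, zyyzy, YXZ)
  read z, top Y: go to q2, push ε → (q2, yyzy, XZ)
  read y, top X: go to q0, push ε → (q0, yzy, Z)
  read y, top Z: go to q2, push YXZ → (q2, zy, YXZ)
  read z, top Y: go to q2, push ε → (q2, y, XZ)
  read y, top X: go to q0, push ε → (q0, ε, Z)
All input consumed in state q0 with stack Z.

Z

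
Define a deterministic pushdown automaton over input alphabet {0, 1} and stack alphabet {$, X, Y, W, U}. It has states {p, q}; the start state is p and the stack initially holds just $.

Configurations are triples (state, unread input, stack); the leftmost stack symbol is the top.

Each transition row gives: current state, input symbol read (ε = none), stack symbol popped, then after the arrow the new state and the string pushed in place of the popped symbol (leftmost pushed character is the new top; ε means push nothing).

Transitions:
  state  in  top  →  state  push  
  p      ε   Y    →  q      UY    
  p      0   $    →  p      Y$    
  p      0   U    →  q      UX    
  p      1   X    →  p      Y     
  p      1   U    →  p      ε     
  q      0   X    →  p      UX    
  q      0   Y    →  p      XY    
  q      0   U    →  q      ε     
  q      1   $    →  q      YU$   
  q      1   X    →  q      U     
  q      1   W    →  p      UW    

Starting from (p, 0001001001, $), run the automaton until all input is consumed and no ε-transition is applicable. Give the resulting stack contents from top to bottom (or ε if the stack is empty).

(p, 0001001001, $) ⊢ (p, 001001001, Y$) ⊢ (q, 001001001, UY$) ⊢ (q, 01001001, Y$) ⊢ (p, 1001001, XY$) ⊢ (p, 001001, YY$) ⊢ (q, 001001, UYY$) ⊢ (q, 01001, YY$) ⊢ (p, 1001, XYY$) ⊢ (p, 001, YYY$) ⊢ (q, 001, UYYY$) ⊢ (q, 01, YYY$) ⊢ (p, 1, XYYY$) ⊢ (p, ε, YYYY$) ⊢ (q, ε, UYYYY$)
All input consumed in state q with stack UYYYY$.

UYYYY$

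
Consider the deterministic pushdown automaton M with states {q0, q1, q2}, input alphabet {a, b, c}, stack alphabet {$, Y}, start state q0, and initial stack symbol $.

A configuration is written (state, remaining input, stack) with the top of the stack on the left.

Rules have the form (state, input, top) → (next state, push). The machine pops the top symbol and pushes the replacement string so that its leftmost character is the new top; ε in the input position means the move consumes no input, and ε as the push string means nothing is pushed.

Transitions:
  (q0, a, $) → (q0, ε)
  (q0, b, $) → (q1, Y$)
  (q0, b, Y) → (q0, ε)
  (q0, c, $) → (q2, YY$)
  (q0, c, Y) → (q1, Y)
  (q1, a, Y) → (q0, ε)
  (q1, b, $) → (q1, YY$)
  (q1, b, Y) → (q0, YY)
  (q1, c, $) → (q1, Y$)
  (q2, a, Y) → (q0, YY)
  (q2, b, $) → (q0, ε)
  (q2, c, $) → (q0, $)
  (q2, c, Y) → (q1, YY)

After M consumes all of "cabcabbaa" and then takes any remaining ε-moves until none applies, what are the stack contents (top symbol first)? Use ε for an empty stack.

ε

(q0, cabcabbaa, $) ⊢ (q2, abcabbaa, YY$) ⊢ (q0, bcabbaa, YYY$) ⊢ (q0, cabbaa, YY$) ⊢ (q1, abbaa, YY$) ⊢ (q0, bbaa, Y$) ⊢ (q0, baa, $) ⊢ (q1, aa, Y$) ⊢ (q0, a, $) ⊢ (q0, ε, ε)
All input consumed in state q0 with stack ε.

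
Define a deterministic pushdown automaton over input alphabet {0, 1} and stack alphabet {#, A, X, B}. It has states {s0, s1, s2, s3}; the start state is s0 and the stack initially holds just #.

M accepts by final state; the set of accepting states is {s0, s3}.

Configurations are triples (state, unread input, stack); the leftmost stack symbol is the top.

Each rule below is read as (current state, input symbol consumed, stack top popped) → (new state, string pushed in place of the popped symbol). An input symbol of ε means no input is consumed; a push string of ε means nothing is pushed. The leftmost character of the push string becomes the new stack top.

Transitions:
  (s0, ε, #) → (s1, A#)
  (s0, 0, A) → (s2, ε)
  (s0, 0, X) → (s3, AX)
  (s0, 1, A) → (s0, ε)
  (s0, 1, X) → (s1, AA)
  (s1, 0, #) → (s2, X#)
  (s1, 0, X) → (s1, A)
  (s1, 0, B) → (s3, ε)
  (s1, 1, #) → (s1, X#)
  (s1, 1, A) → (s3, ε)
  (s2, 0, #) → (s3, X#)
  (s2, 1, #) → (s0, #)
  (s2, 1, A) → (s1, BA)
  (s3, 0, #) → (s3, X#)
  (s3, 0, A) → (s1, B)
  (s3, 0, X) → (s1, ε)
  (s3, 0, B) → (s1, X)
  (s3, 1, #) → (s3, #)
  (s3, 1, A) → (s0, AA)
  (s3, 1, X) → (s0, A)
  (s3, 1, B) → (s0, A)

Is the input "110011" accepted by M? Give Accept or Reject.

Reject

(s0, 110011, #)
  ε-move, top #: go to s1, push A# → (s1, 110011, A#)
  read 1, top A: go to s3, push ε → (s3, 10011, #)
  read 1, top #: go to s3, push # → (s3, 0011, #)
  read 0, top #: go to s3, push X# → (s3, 011, X#)
  read 0, top X: go to s1, push ε → (s1, 11, #)
  read 1, top #: go to s1, push X# → (s1, 1, X#)
No transition applies at (s1, 1, X#); input not fully consumed.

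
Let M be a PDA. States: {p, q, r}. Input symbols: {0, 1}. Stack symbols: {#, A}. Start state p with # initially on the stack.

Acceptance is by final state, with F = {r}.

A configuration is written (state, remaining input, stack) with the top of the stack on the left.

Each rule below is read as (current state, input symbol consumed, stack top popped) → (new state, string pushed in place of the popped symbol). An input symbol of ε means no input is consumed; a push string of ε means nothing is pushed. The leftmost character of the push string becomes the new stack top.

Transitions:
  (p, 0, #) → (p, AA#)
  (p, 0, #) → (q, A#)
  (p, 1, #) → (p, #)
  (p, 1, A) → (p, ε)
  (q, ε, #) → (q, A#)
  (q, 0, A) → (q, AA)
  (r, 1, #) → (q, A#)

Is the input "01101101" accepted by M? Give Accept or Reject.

No computation consumes all input and reaches a final state.

Reject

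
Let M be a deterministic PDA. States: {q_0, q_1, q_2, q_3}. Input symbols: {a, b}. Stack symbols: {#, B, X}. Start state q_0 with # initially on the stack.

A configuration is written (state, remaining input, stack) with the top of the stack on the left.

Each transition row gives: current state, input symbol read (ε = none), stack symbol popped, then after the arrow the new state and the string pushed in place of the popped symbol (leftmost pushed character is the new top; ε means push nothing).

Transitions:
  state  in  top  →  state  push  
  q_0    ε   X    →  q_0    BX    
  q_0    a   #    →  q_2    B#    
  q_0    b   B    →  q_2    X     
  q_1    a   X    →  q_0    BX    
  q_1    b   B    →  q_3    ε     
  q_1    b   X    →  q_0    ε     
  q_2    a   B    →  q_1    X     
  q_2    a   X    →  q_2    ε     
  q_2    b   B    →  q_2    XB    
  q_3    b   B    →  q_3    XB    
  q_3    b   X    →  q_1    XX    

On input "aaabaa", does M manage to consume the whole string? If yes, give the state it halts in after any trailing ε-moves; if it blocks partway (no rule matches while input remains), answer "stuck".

q_2

(q_0, aaabaa, #)
  read a, top #: go to q_2, push B# → (q_2, aabaa, B#)
  read a, top B: go to q_1, push X → (q_1, abaa, X#)
  read a, top X: go to q_0, push BX → (q_0, baa, BX#)
  read b, top B: go to q_2, push X → (q_2, aa, XX#)
  read a, top X: go to q_2, push ε → (q_2, a, X#)
  read a, top X: go to q_2, push ε → (q_2, ε, #)
All input consumed; M is in state q_2.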